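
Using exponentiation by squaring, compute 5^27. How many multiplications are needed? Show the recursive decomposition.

Computing 5^27 by squaring (build up from 5^1; each line after the first costs one multiplication):

5^1 = 5
5^2 = (5^1)^2 = 5^2 = 25
5^3 = 5 * 5^2 = 5 * 25 = 125
5^6 = (5^3)^2 = 125^2 = 15625
5^12 = (5^6)^2 = 15625^2 = 244140625
5^13 = 5 * 5^12 = 5 * 244140625 = 1220703125
5^26 = (5^13)^2 = 1220703125^2 = 1490116119384765625
5^27 = 5 * 5^26 = 5 * 1490116119384765625 = 7450580596923828125

Result: 7450580596923828125
Multiplications needed: 7 (7 lines after 5^1)

5^27 = 7450580596923828125. Using exponentiation by squaring, this requires 7 multiplications. The key idea: if the exponent is even, square the half-power; if odd, multiply by the base once.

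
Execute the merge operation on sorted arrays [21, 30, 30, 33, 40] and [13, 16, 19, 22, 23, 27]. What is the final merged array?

Merging process:

Compare 21 vs 13: take 13 from right. Merged: [13]
Compare 21 vs 16: take 16 from right. Merged: [13, 16]
Compare 21 vs 19: take 19 from right. Merged: [13, 16, 19]
Compare 21 vs 22: take 21 from left. Merged: [13, 16, 19, 21]
Compare 30 vs 22: take 22 from right. Merged: [13, 16, 19, 21, 22]
Compare 30 vs 23: take 23 from right. Merged: [13, 16, 19, 21, 22, 23]
Compare 30 vs 27: take 27 from right. Merged: [13, 16, 19, 21, 22, 23, 27]
Append remaining from left: [30, 30, 33, 40]. Merged: [13, 16, 19, 21, 22, 23, 27, 30, 30, 33, 40]

Final merged array: [13, 16, 19, 21, 22, 23, 27, 30, 30, 33, 40]
Total comparisons: 7

The merged array is [13, 16, 19, 21, 22, 23, 27, 30, 30, 33, 40], requiring 7 comparisons. The merge step runs in O(n) time where n is the total number of elements.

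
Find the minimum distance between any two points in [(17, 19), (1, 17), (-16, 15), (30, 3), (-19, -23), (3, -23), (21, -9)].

Computing all pairwise distances among 7 points:

d((17, 19), (1, 17)) = 16.1245
d((17, 19), (-16, 15)) = 33.2415
d((17, 19), (30, 3)) = 20.6155
d((17, 19), (-19, -23)) = 55.3173
d((17, 19), (3, -23)) = 44.2719
d((17, 19), (21, -9)) = 28.2843
d((1, 17), (-16, 15)) = 17.1172
d((1, 17), (30, 3)) = 32.2025
d((1, 17), (-19, -23)) = 44.7214
d((1, 17), (3, -23)) = 40.05
d((1, 17), (21, -9)) = 32.8024
d((-16, 15), (30, 3)) = 47.5395
d((-16, 15), (-19, -23)) = 38.1182
d((-16, 15), (3, -23)) = 42.4853
d((-16, 15), (21, -9)) = 44.1022
d((30, 3), (-19, -23)) = 55.4707
d((30, 3), (3, -23)) = 37.4833
d((30, 3), (21, -9)) = 15.0 <-- minimum
d((-19, -23), (3, -23)) = 22.0
d((-19, -23), (21, -9)) = 42.3792
d((3, -23), (21, -9)) = 22.8035

Closest pair: (30, 3) and (21, -9) with distance 15.0

The closest pair is (30, 3) and (21, -9) with Euclidean distance 15.0. For 7 points, brute-force pairwise comparison is shown above. For large n, the divide-and-conquer algorithm (sort by x, recurse on halves, check the dividing strip) achieves O(n log n).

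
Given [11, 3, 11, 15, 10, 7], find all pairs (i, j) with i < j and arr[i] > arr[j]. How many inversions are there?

Finding inversions in [11, 3, 11, 15, 10, 7]:

(0, 1): arr[0]=11 > arr[1]=3
(0, 4): arr[0]=11 > arr[4]=10
(0, 5): arr[0]=11 > arr[5]=7
(2, 4): arr[2]=11 > arr[4]=10
(2, 5): arr[2]=11 > arr[5]=7
(3, 4): arr[3]=15 > arr[4]=10
(3, 5): arr[3]=15 > arr[5]=7
(4, 5): arr[4]=10 > arr[5]=7

Total inversions: 8

The array has 8 inversion(s): (0,1), (0,4), (0,5), (2,4), (2,5), (3,4), (3,5), (4,5). Each pair (i,j) satisfies i < j and arr[i] > arr[j].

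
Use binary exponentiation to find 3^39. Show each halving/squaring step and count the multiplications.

Computing 3^39 by squaring (build up from 3^1; each line after the first costs one multiplication):

3^1 = 3
3^2 = (3^1)^2 = 3^2 = 9
3^4 = (3^2)^2 = 9^2 = 81
3^8 = (3^4)^2 = 81^2 = 6561
3^9 = 3 * 3^8 = 3 * 6561 = 19683
3^18 = (3^9)^2 = 19683^2 = 387420489
3^19 = 3 * 3^18 = 3 * 387420489 = 1162261467
3^38 = (3^19)^2 = 1162261467^2 = 1350851717672992089
3^39 = 3 * 3^38 = 3 * 1350851717672992089 = 4052555153018976267

Result: 4052555153018976267
Multiplications needed: 8 (8 lines after 3^1)

3^39 = 4052555153018976267. Using exponentiation by squaring, this requires 8 multiplications. The key idea: if the exponent is even, square the half-power; if odd, multiply by the base once.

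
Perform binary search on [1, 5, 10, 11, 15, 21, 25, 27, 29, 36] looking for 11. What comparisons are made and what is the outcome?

Binary search for 11 in [1, 5, 10, 11, 15, 21, 25, 27, 29, 36]:

lo=0, hi=9, mid=4, arr[mid]=15 -> 15 > 11, search left half
lo=0, hi=3, mid=1, arr[mid]=5 -> 5 < 11, search right half
lo=2, hi=3, mid=2, arr[mid]=10 -> 10 < 11, search right half
lo=3, hi=3, mid=3, arr[mid]=11 -> Found target at index 3!

Binary search finds 11 at index 3 after 4 comparisons. The search repeatedly halves the search space by comparing with the middle element.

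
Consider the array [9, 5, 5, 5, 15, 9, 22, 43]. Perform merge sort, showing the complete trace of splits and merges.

Merge sort trace:

Split: [9, 5, 5, 5, 15, 9, 22, 43] -> [9, 5, 5, 5] and [15, 9, 22, 43]
  Split: [9, 5, 5, 5] -> [9, 5] and [5, 5]
    Split: [9, 5] -> [9] and [5]
    Merge: [9] + [5] -> [5, 9]
    Split: [5, 5] -> [5] and [5]
    Merge: [5] + [5] -> [5, 5]
  Merge: [5, 9] + [5, 5] -> [5, 5, 5, 9]
  Split: [15, 9, 22, 43] -> [15, 9] and [22, 43]
    Split: [15, 9] -> [15] and [9]
    Merge: [15] + [9] -> [9, 15]
    Split: [22, 43] -> [22] and [43]
    Merge: [22] + [43] -> [22, 43]
  Merge: [9, 15] + [22, 43] -> [9, 15, 22, 43]
Merge: [5, 5, 5, 9] + [9, 15, 22, 43] -> [5, 5, 5, 9, 9, 15, 22, 43]

Final sorted array: [5, 5, 5, 9, 9, 15, 22, 43]

The merge sort proceeds by recursively splitting the array and merging sorted halves.
After all merges, the sorted array is [5, 5, 5, 9, 9, 15, 22, 43].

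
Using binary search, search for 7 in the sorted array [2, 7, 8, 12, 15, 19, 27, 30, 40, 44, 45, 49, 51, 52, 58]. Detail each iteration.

Binary search for 7 in [2, 7, 8, 12, 15, 19, 27, 30, 40, 44, 45, 49, 51, 52, 58]:

lo=0, hi=14, mid=7, arr[mid]=30 -> 30 > 7, search left half
lo=0, hi=6, mid=3, arr[mid]=12 -> 12 > 7, search left half
lo=0, hi=2, mid=1, arr[mid]=7 -> Found target at index 1!

Binary search finds 7 at index 1 after 3 comparisons. The search repeatedly halves the search space by comparing with the middle element.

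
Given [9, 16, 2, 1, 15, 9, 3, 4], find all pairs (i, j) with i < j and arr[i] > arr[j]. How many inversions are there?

Finding inversions in [9, 16, 2, 1, 15, 9, 3, 4]:

(0, 2): arr[0]=9 > arr[2]=2
(0, 3): arr[0]=9 > arr[3]=1
(0, 6): arr[0]=9 > arr[6]=3
(0, 7): arr[0]=9 > arr[7]=4
(1, 2): arr[1]=16 > arr[2]=2
(1, 3): arr[1]=16 > arr[3]=1
(1, 4): arr[1]=16 > arr[4]=15
(1, 5): arr[1]=16 > arr[5]=9
(1, 6): arr[1]=16 > arr[6]=3
(1, 7): arr[1]=16 > arr[7]=4
(2, 3): arr[2]=2 > arr[3]=1
(4, 5): arr[4]=15 > arr[5]=9
(4, 6): arr[4]=15 > arr[6]=3
(4, 7): arr[4]=15 > arr[7]=4
(5, 6): arr[5]=9 > arr[6]=3
(5, 7): arr[5]=9 > arr[7]=4

Total inversions: 16

The array has 16 inversion(s): (0,2), (0,3), (0,6), (0,7), (1,2), (1,3), (1,4), (1,5), (1,6), (1,7), (2,3), (4,5), (4,6), (4,7), (5,6), (5,7). Each pair (i,j) satisfies i < j and arr[i] > arr[j].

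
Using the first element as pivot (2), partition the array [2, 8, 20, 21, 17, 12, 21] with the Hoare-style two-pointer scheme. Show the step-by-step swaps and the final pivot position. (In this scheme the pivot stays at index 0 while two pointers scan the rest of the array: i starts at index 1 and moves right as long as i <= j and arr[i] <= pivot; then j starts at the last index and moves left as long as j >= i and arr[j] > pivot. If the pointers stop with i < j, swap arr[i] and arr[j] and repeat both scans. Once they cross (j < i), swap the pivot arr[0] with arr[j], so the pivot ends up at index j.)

Hoare-style two-pointer partition with pivot = 2:

Initial array: [2, 8, 20, 21, 17, 12, 21]

Pointers start at i = 1, j = 6.
i ends at 1, j ends at 0: the pointers have crossed (j < i), so scanning stops.

j = 0, so swapping arr[0] with arr[j] leaves the pivot at position 0: [2, 8, 20, 21, 17, 12, 21]
Pivot position: 0

After partitioning with pivot 2, the array becomes [2, 8, 20, 21, 17, 12, 21]. The pivot is placed at index 0. All elements to the left of the pivot are <= 2, and all elements to the right are > 2.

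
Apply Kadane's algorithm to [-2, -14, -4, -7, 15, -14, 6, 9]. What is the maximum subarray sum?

Using Kadane's algorithm on [-2, -14, -4, -7, 15, -14, 6, 9]:

Scanning through the array:
Position 1 (value -14): max_ending_here = -14, max_so_far = -2
Position 2 (value -4): max_ending_here = -4, max_so_far = -2
Position 3 (value -7): max_ending_here = -7, max_so_far = -2
Position 4 (value 15): max_ending_here = 15, max_so_far = 15
Position 5 (value -14): max_ending_here = 1, max_so_far = 15
Position 6 (value 6): max_ending_here = 7, max_so_far = 15
Position 7 (value 9): max_ending_here = 16, max_so_far = 16

Maximum subarray: [15, -14, 6, 9]
Maximum sum: 16

The maximum subarray is [15, -14, 6, 9] with sum 16. This subarray runs from index 4 to index 7.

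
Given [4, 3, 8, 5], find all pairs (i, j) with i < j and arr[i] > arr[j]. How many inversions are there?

Finding inversions in [4, 3, 8, 5]:

(0, 1): arr[0]=4 > arr[1]=3
(2, 3): arr[2]=8 > arr[3]=5

Total inversions: 2

The array has 2 inversion(s): (0,1), (2,3). Each pair (i,j) satisfies i < j and arr[i] > arr[j].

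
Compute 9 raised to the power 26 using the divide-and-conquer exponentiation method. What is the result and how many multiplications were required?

Computing 9^26 by squaring (build up from 9^1; each line after the first costs one multiplication):

9^1 = 9
9^2 = (9^1)^2 = 9^2 = 81
9^3 = 9 * 9^2 = 9 * 81 = 729
9^6 = (9^3)^2 = 729^2 = 531441
9^12 = (9^6)^2 = 531441^2 = 282429536481
9^13 = 9 * 9^12 = 9 * 282429536481 = 2541865828329
9^26 = (9^13)^2 = 2541865828329^2 = 6461081889226673298932241

Result: 6461081889226673298932241
Multiplications needed: 6 (6 lines after 9^1)

9^26 = 6461081889226673298932241. Using exponentiation by squaring, this requires 6 multiplications. The key idea: if the exponent is even, square the half-power; if odd, multiply by the base once.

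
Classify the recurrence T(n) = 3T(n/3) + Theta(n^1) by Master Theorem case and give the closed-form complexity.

Master Theorem for T(n) = 3T(n/3) + O(n^1):

a = 3, b = 3, c = 1
log_b(a) = log_3(3) = 1.0000

Case 2: c = 1 = log_3(3) = 1.0000
T(n) = O(n^1 log n) = O(n log n)

For T(n) = 3T(n/3) + O(n^1): log_3(3) = 1.0000. This is Case 2 of the Master Theorem (c = log_b(a), equal work at all levels), giving O(n log n).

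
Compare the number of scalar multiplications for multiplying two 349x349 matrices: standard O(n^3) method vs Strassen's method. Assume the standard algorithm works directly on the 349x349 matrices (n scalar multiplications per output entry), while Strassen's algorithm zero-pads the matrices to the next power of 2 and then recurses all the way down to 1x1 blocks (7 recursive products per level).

Matrix multiplication for 349x349 matrices:

Strassen's algorithm requires power-of-2 dimensions. Pad 349x349 to 512x512 (next power of 2).

Standard algorithm: 349^3 = 42508549 multiplications
Strassen's algorithm: 7^(log2(512)) = 7^9 = 40353607 multiplications
Savings: 42508549 - 40353607 = 2154942 multiplications

Standard: 42508549 multiplications (349^3). Strassen: 40353607 multiplications (7^9, after padding to 512x512). Strassen reduces 8 recursive multiplications to 7 at each level.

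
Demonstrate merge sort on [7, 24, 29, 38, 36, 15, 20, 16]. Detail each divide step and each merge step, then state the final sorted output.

Merge sort trace:

Split: [7, 24, 29, 38, 36, 15, 20, 16] -> [7, 24, 29, 38] and [36, 15, 20, 16]
  Split: [7, 24, 29, 38] -> [7, 24] and [29, 38]
    Split: [7, 24] -> [7] and [24]
    Merge: [7] + [24] -> [7, 24]
    Split: [29, 38] -> [29] and [38]
    Merge: [29] + [38] -> [29, 38]
  Merge: [7, 24] + [29, 38] -> [7, 24, 29, 38]
  Split: [36, 15, 20, 16] -> [36, 15] and [20, 16]
    Split: [36, 15] -> [36] and [15]
    Merge: [36] + [15] -> [15, 36]
    Split: [20, 16] -> [20] and [16]
    Merge: [20] + [16] -> [16, 20]
  Merge: [15, 36] + [16, 20] -> [15, 16, 20, 36]
Merge: [7, 24, 29, 38] + [15, 16, 20, 36] -> [7, 15, 16, 20, 24, 29, 36, 38]

Final sorted array: [7, 15, 16, 20, 24, 29, 36, 38]

The merge sort proceeds by recursively splitting the array and merging sorted halves.
After all merges, the sorted array is [7, 15, 16, 20, 24, 29, 36, 38].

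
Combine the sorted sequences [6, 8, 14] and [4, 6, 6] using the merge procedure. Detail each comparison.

Merging process:

Compare 6 vs 4: take 4 from right. Merged: [4]
Compare 6 vs 6: take 6 from left. Merged: [4, 6]
Compare 8 vs 6: take 6 from right. Merged: [4, 6, 6]
Compare 8 vs 6: take 6 from right. Merged: [4, 6, 6, 6]
Append remaining from left: [8, 14]. Merged: [4, 6, 6, 6, 8, 14]

Final merged array: [4, 6, 6, 6, 8, 14]
Total comparisons: 4

The merged array is [4, 6, 6, 6, 8, 14], requiring 4 comparisons. The merge step runs in O(n) time where n is the total number of elements.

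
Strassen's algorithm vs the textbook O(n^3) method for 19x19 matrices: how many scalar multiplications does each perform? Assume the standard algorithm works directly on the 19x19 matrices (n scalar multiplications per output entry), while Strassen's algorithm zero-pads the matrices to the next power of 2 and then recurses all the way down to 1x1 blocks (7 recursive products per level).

Matrix multiplication for 19x19 matrices:

Strassen's algorithm requires power-of-2 dimensions. Pad 19x19 to 32x32 (next power of 2).

Standard algorithm: 19^3 = 6859 multiplications
Strassen's algorithm: 7^(log2(32)) = 7^5 = 16807 multiplications
Difference: 6859 - 16807 = -9948 (Strassen uses MORE here due to padding overhead — for small or just-over-power-of-2 n, padding can outweigh the per-level savings)

Standard: 6859 multiplications (19^3). Strassen: 16807 multiplications (7^5, after padding to 32x32). Strassen reduces 8 recursive multiplications to 7 at each level.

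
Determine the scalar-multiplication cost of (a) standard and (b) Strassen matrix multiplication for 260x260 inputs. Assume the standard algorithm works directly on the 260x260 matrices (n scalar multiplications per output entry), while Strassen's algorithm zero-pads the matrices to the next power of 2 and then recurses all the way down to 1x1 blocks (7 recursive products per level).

Matrix multiplication for 260x260 matrices:

Strassen's algorithm requires power-of-2 dimensions. Pad 260x260 to 512x512 (next power of 2).

Standard algorithm: 260^3 = 17576000 multiplications
Strassen's algorithm: 7^(log2(512)) = 7^9 = 40353607 multiplications
Difference: 17576000 - 40353607 = -22777607 (Strassen uses MORE here due to padding overhead — for small or just-over-power-of-2 n, padding can outweigh the per-level savings)

Standard: 17576000 multiplications (260^3). Strassen: 40353607 multiplications (7^9, after padding to 512x512). Strassen reduces 8 recursive multiplications to 7 at each level.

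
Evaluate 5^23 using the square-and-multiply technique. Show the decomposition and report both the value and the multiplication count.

Computing 5^23 by squaring (build up from 5^1; each line after the first costs one multiplication):

5^1 = 5
5^2 = (5^1)^2 = 5^2 = 25
5^4 = (5^2)^2 = 25^2 = 625
5^5 = 5 * 5^4 = 5 * 625 = 3125
5^10 = (5^5)^2 = 3125^2 = 9765625
5^11 = 5 * 5^10 = 5 * 9765625 = 48828125
5^22 = (5^11)^2 = 48828125^2 = 2384185791015625
5^23 = 5 * 5^22 = 5 * 2384185791015625 = 11920928955078125

Result: 11920928955078125
Multiplications needed: 7 (7 lines after 5^1)

5^23 = 11920928955078125. Using exponentiation by squaring, this requires 7 multiplications. The key idea: if the exponent is even, square the half-power; if odd, multiply by the base once.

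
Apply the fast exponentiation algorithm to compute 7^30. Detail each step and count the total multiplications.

Computing 7^30 by squaring (build up from 7^1; each line after the first costs one multiplication):

7^1 = 7
7^2 = (7^1)^2 = 7^2 = 49
7^3 = 7 * 7^2 = 7 * 49 = 343
7^6 = (7^3)^2 = 343^2 = 117649
7^7 = 7 * 7^6 = 7 * 117649 = 823543
7^14 = (7^7)^2 = 823543^2 = 678223072849
7^15 = 7 * 7^14 = 7 * 678223072849 = 4747561509943
7^30 = (7^15)^2 = 4747561509943^2 = 22539340290692258087863249

Result: 22539340290692258087863249
Multiplications needed: 7 (7 lines after 7^1)

7^30 = 22539340290692258087863249. Using exponentiation by squaring, this requires 7 multiplications. The key idea: if the exponent is even, square the half-power; if odd, multiply by the base once.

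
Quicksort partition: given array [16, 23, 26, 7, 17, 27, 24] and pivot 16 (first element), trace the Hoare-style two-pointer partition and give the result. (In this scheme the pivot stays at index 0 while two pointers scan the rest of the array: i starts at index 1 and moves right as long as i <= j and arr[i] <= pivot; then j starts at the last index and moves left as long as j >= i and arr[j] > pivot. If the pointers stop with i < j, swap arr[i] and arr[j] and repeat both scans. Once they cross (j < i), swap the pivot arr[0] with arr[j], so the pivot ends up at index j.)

Hoare-style two-pointer partition with pivot = 16:

Initial array: [16, 23, 26, 7, 17, 27, 24]

Pointers start at i = 1, j = 6.
i stops at index 1 (arr[1]=23 > 16), j stops at index 3 (arr[3]=7 <= 16): swap arr[1] and arr[3], array becomes [16, 7, 26, 23, 17, 27, 24]
i ends at 2, j ends at 1: the pointers have crossed (j < i), so scanning stops.

Swap pivot arr[0] with arr[1] to place pivot at position 1: [7, 16, 26, 23, 17, 27, 24]
Pivot position: 1

After partitioning with pivot 16, the array becomes [7, 16, 26, 23, 17, 27, 24]. The pivot is placed at index 1. All elements to the left of the pivot are <= 16, and all elements to the right are > 16.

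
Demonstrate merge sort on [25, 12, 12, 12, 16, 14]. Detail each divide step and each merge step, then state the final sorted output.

Merge sort trace:

Split: [25, 12, 12, 12, 16, 14] -> [25, 12, 12] and [12, 16, 14]
  Split: [25, 12, 12] -> [25] and [12, 12]
    Split: [12, 12] -> [12] and [12]
    Merge: [12] + [12] -> [12, 12]
  Merge: [25] + [12, 12] -> [12, 12, 25]
  Split: [12, 16, 14] -> [12] and [16, 14]
    Split: [16, 14] -> [16] and [14]
    Merge: [16] + [14] -> [14, 16]
  Merge: [12] + [14, 16] -> [12, 14, 16]
Merge: [12, 12, 25] + [12, 14, 16] -> [12, 12, 12, 14, 16, 25]

Final sorted array: [12, 12, 12, 14, 16, 25]

The merge sort proceeds by recursively splitting the array and merging sorted halves.
After all merges, the sorted array is [12, 12, 12, 14, 16, 25].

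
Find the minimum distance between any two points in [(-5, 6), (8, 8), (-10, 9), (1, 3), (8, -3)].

Computing all pairwise distances among 5 points:

d((-5, 6), (8, 8)) = 13.1529
d((-5, 6), (-10, 9)) = 5.831 <-- minimum
d((-5, 6), (1, 3)) = 6.7082
d((-5, 6), (8, -3)) = 15.8114
d((8, 8), (-10, 9)) = 18.0278
d((8, 8), (1, 3)) = 8.6023
d((8, 8), (8, -3)) = 11.0
d((-10, 9), (1, 3)) = 12.53
d((-10, 9), (8, -3)) = 21.6333
d((1, 3), (8, -3)) = 9.2195

Closest pair: (-5, 6) and (-10, 9) with distance 5.831

The closest pair is (-5, 6) and (-10, 9) with Euclidean distance 5.831. For 5 points, brute-force pairwise comparison is shown above. For large n, the divide-and-conquer algorithm (sort by x, recurse on halves, check the dividing strip) achieves O(n log n).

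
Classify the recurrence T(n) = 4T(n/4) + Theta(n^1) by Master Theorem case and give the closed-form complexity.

Master Theorem for T(n) = 4T(n/4) + O(n^1):

a = 4, b = 4, c = 1
log_b(a) = log_4(4) = 1.0000

Case 2: c = 1 = log_4(4) = 1.0000
T(n) = O(n^1 log n) = O(n log n)

For T(n) = 4T(n/4) + O(n^1): log_4(4) = 1.0000. This is Case 2 of the Master Theorem (c = log_b(a), equal work at all levels), giving O(n log n).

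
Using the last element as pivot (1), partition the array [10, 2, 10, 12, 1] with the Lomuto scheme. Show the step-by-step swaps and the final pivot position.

Lomuto partition with pivot = 1:

Initial array: [10, 2, 10, 12, 1]

arr[0]=10 > 1: no swap
arr[1]=2 > 1: no swap
arr[2]=10 > 1: no swap
arr[3]=12 > 1: no swap

Place pivot at position 0: [1, 2, 10, 12, 10]
Pivot position: 0

After partitioning with pivot 1, the array becomes [1, 2, 10, 12, 10]. The pivot is placed at index 0. All elements to the left of the pivot are <= 1, and all elements to the right are > 1.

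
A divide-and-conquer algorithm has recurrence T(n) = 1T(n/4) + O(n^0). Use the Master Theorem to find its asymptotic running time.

Master Theorem for T(n) = 1T(n/4) + O(n^0):

a = 1, b = 4, c = 0
log_b(a) = log_4(1) = 0.0000

Case 2: c = 0 = log_4(1) = 0.0000
T(n) = O(n^0 log n) = O(log n)

For T(n) = 1T(n/4) + O(n^0): log_4(1) = 0.0000. This is Case 2 of the Master Theorem (c = log_b(a), equal work at all levels), giving O(log n).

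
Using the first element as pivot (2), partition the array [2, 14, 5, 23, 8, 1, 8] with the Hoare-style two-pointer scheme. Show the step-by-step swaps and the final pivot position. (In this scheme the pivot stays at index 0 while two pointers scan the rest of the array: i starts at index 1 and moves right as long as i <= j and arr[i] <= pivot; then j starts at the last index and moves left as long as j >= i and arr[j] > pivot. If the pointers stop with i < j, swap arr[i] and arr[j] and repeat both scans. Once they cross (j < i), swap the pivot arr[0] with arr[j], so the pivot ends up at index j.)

Hoare-style two-pointer partition with pivot = 2:

Initial array: [2, 14, 5, 23, 8, 1, 8]

Pointers start at i = 1, j = 6.
i stops at index 1 (arr[1]=14 > 2), j stops at index 5 (arr[5]=1 <= 2): swap arr[1] and arr[5], array becomes [2, 1, 5, 23, 8, 14, 8]
i ends at 2, j ends at 1: the pointers have crossed (j < i), so scanning stops.

Swap pivot arr[0] with arr[1] to place pivot at position 1: [1, 2, 5, 23, 8, 14, 8]
Pivot position: 1

After partitioning with pivot 2, the array becomes [1, 2, 5, 23, 8, 14, 8]. The pivot is placed at index 1. All elements to the left of the pivot are <= 2, and all elements to the right are > 2.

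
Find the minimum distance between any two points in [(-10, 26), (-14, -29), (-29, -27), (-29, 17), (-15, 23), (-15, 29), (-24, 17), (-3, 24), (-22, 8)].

Computing all pairwise distances among 9 points:

d((-10, 26), (-14, -29)) = 55.1453
d((-10, 26), (-29, -27)) = 56.3028
d((-10, 26), (-29, 17)) = 21.0238
d((-10, 26), (-15, 23)) = 5.831
d((-10, 26), (-15, 29)) = 5.831
d((-10, 26), (-24, 17)) = 16.6433
d((-10, 26), (-3, 24)) = 7.2801
d((-10, 26), (-22, 8)) = 21.6333
d((-14, -29), (-29, -27)) = 15.1327
d((-14, -29), (-29, 17)) = 48.3839
d((-14, -29), (-15, 23)) = 52.0096
d((-14, -29), (-15, 29)) = 58.0086
d((-14, -29), (-24, 17)) = 47.0744
d((-14, -29), (-3, 24)) = 54.1295
d((-14, -29), (-22, 8)) = 37.855
d((-29, -27), (-29, 17)) = 44.0
d((-29, -27), (-15, 23)) = 51.923
d((-29, -27), (-15, 29)) = 57.7235
d((-29, -27), (-24, 17)) = 44.2832
d((-29, -27), (-3, 24)) = 57.2451
d((-29, -27), (-22, 8)) = 35.6931
d((-29, 17), (-15, 23)) = 15.2315
d((-29, 17), (-15, 29)) = 18.4391
d((-29, 17), (-24, 17)) = 5.0 <-- minimum
d((-29, 17), (-3, 24)) = 26.9258
d((-29, 17), (-22, 8)) = 11.4018
d((-15, 23), (-15, 29)) = 6.0
d((-15, 23), (-24, 17)) = 10.8167
d((-15, 23), (-3, 24)) = 12.0416
d((-15, 23), (-22, 8)) = 16.5529
d((-15, 29), (-24, 17)) = 15.0
d((-15, 29), (-3, 24)) = 13.0
d((-15, 29), (-22, 8)) = 22.1359
d((-24, 17), (-3, 24)) = 22.1359
d((-24, 17), (-22, 8)) = 9.2195
d((-3, 24), (-22, 8)) = 24.8395

Closest pair: (-29, 17) and (-24, 17) with distance 5.0

The closest pair is (-29, 17) and (-24, 17) with Euclidean distance 5.0. For 9 points, brute-force pairwise comparison is shown above. For large n, the divide-and-conquer algorithm (sort by x, recurse on halves, check the dividing strip) achieves O(n log n).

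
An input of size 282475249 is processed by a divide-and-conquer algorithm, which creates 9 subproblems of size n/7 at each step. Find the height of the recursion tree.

For divide and conquer with division factor 7:

Problem sizes at each level:
Level 0: 282475249
Level 1: 40353607
Level 2: 5764801
Level 3: 823543
Level 4: 117649
Level 5: 16807
Level 6: 2401
Level 7: 343
Level 8: 49
Level 9: 7
Level 10: 1

The root is level 0 and the size-1 base case is level 10 (the tree spans levels 0 through 10, i.e. 11 levels counting the root), so the depth is the number of divisions: log_7(282475249) = 10

The recursion tree depth is log_7(282475249) = 10. At each level, the problem size is divided by 7, so it takes 10 divisions to reduce to a base case of size 1. The algorithm makes 9 recursive calls at each level.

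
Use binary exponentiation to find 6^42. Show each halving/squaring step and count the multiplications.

Computing 6^42 by squaring (build up from 6^1; each line after the first costs one multiplication):

6^1 = 6
6^2 = (6^1)^2 = 6^2 = 36
6^4 = (6^2)^2 = 36^2 = 1296
6^5 = 6 * 6^4 = 6 * 1296 = 7776
6^10 = (6^5)^2 = 7776^2 = 60466176
6^20 = (6^10)^2 = 60466176^2 = 3656158440062976
6^21 = 6 * 6^20 = 6 * 3656158440062976 = 21936950640377856
6^42 = (6^21)^2 = 21936950640377856^2 = 481229803398374426442198455156736

Result: 481229803398374426442198455156736
Multiplications needed: 7 (7 lines after 6^1)

6^42 = 481229803398374426442198455156736. Using exponentiation by squaring, this requires 7 multiplications. The key idea: if the exponent is even, square the half-power; if odd, multiply by the base once.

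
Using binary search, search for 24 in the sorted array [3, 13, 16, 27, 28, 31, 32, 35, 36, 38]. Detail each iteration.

Binary search for 24 in [3, 13, 16, 27, 28, 31, 32, 35, 36, 38]:

lo=0, hi=9, mid=4, arr[mid]=28 -> 28 > 24, search left half
lo=0, hi=3, mid=1, arr[mid]=13 -> 13 < 24, search right half
lo=2, hi=3, mid=2, arr[mid]=16 -> 16 < 24, search right half
lo=3, hi=3, mid=3, arr[mid]=27 -> 27 > 24, search left half
lo=3 > hi=2, target 24 not found

Binary search determines that 24 is not in the array after 4 comparisons. The search space was exhausted without finding the target.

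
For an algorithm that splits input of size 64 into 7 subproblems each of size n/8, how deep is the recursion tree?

For divide and conquer with division factor 8:

Problem sizes at each level:
Level 0: 64
Level 1: 8
Level 2: 1

The root is level 0 and the size-1 base case is level 2 (the tree spans levels 0 through 2, i.e. 3 levels counting the root), so the depth is the number of divisions: log_8(64) = 2

The recursion tree depth is log_8(64) = 2. At each level, the problem size is divided by 8, so it takes 2 divisions to reduce to a base case of size 1. The algorithm makes 7 recursive calls at each level.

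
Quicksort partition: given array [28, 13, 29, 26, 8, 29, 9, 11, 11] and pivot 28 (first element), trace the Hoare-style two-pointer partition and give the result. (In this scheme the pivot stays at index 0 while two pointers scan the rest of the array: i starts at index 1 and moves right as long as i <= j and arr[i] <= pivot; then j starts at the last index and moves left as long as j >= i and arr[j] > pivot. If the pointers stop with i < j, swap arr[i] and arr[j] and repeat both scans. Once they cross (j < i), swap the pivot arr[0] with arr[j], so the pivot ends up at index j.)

Hoare-style two-pointer partition with pivot = 28:

Initial array: [28, 13, 29, 26, 8, 29, 9, 11, 11]

Pointers start at i = 1, j = 8.
i stops at index 2 (arr[2]=29 > 28), j stops at index 8 (arr[8]=11 <= 28): swap arr[2] and arr[8], array becomes [28, 13, 11, 26, 8, 29, 9, 11, 29]
i stops at index 5 (arr[5]=29 > 28), j stops at index 7 (arr[7]=11 <= 28): swap arr[5] and arr[7], array becomes [28, 13, 11, 26, 8, 11, 9, 29, 29]
i ends at 7, j ends at 6: the pointers have crossed (j < i), so scanning stops.

Swap pivot arr[0] with arr[6] to place pivot at position 6: [9, 13, 11, 26, 8, 11, 28, 29, 29]
Pivot position: 6

After partitioning with pivot 28, the array becomes [9, 13, 11, 26, 8, 11, 28, 29, 29]. The pivot is placed at index 6. All elements to the left of the pivot are <= 28, and all elements to the right are > 28.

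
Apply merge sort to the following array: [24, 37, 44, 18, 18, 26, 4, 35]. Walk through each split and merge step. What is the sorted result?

Merge sort trace:

Split: [24, 37, 44, 18, 18, 26, 4, 35] -> [24, 37, 44, 18] and [18, 26, 4, 35]
  Split: [24, 37, 44, 18] -> [24, 37] and [44, 18]
    Split: [24, 37] -> [24] and [37]
    Merge: [24] + [37] -> [24, 37]
    Split: [44, 18] -> [44] and [18]
    Merge: [44] + [18] -> [18, 44]
  Merge: [24, 37] + [18, 44] -> [18, 24, 37, 44]
  Split: [18, 26, 4, 35] -> [18, 26] and [4, 35]
    Split: [18, 26] -> [18] and [26]
    Merge: [18] + [26] -> [18, 26]
    Split: [4, 35] -> [4] and [35]
    Merge: [4] + [35] -> [4, 35]
  Merge: [18, 26] + [4, 35] -> [4, 18, 26, 35]
Merge: [18, 24, 37, 44] + [4, 18, 26, 35] -> [4, 18, 18, 24, 26, 35, 37, 44]

Final sorted array: [4, 18, 18, 24, 26, 35, 37, 44]

The merge sort proceeds by recursively splitting the array and merging sorted halves.
After all merges, the sorted array is [4, 18, 18, 24, 26, 35, 37, 44].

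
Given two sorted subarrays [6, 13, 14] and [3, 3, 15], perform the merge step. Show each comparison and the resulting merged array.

Merging process:

Compare 6 vs 3: take 3 from right. Merged: [3]
Compare 6 vs 3: take 3 from right. Merged: [3, 3]
Compare 6 vs 15: take 6 from left. Merged: [3, 3, 6]
Compare 13 vs 15: take 13 from left. Merged: [3, 3, 6, 13]
Compare 14 vs 15: take 14 from left. Merged: [3, 3, 6, 13, 14]
Append remaining from right: [15]. Merged: [3, 3, 6, 13, 14, 15]

Final merged array: [3, 3, 6, 13, 14, 15]
Total comparisons: 5

The merged array is [3, 3, 6, 13, 14, 15], requiring 5 comparisons. The merge step runs in O(n) time where n is the total number of elements.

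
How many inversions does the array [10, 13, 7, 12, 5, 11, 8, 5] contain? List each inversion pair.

Finding inversions in [10, 13, 7, 12, 5, 11, 8, 5]:

(0, 2): arr[0]=10 > arr[2]=7
(0, 4): arr[0]=10 > arr[4]=5
(0, 6): arr[0]=10 > arr[6]=8
(0, 7): arr[0]=10 > arr[7]=5
(1, 2): arr[1]=13 > arr[2]=7
(1, 3): arr[1]=13 > arr[3]=12
(1, 4): arr[1]=13 > arr[4]=5
(1, 5): arr[1]=13 > arr[5]=11
(1, 6): arr[1]=13 > arr[6]=8
(1, 7): arr[1]=13 > arr[7]=5
(2, 4): arr[2]=7 > arr[4]=5
(2, 7): arr[2]=7 > arr[7]=5
(3, 4): arr[3]=12 > arr[4]=5
(3, 5): arr[3]=12 > arr[5]=11
(3, 6): arr[3]=12 > arr[6]=8
(3, 7): arr[3]=12 > arr[7]=5
(5, 6): arr[5]=11 > arr[6]=8
(5, 7): arr[5]=11 > arr[7]=5
(6, 7): arr[6]=8 > arr[7]=5

Total inversions: 19

The array has 19 inversion(s): (0,2), (0,4), (0,6), (0,7), (1,2), (1,3), (1,4), (1,5), (1,6), (1,7), (2,4), (2,7), (3,4), (3,5), (3,6), (3,7), (5,6), (5,7), (6,7). Each pair (i,j) satisfies i < j and arr[i] > arr[j].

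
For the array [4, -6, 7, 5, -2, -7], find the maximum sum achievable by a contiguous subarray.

Using Kadane's algorithm on [4, -6, 7, 5, -2, -7]:

Scanning through the array:
Position 1 (value -6): max_ending_here = -2, max_so_far = 4
Position 2 (value 7): max_ending_here = 7, max_so_far = 7
Position 3 (value 5): max_ending_here = 12, max_so_far = 12
Position 4 (value -2): max_ending_here = 10, max_so_far = 12
Position 5 (value -7): max_ending_here = 3, max_so_far = 12

Maximum subarray: [7, 5]
Maximum sum: 12

The maximum subarray is [7, 5] with sum 12. This subarray runs from index 2 to index 3.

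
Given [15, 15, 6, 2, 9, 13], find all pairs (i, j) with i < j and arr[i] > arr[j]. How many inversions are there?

Finding inversions in [15, 15, 6, 2, 9, 13]:

(0, 2): arr[0]=15 > arr[2]=6
(0, 3): arr[0]=15 > arr[3]=2
(0, 4): arr[0]=15 > arr[4]=9
(0, 5): arr[0]=15 > arr[5]=13
(1, 2): arr[1]=15 > arr[2]=6
(1, 3): arr[1]=15 > arr[3]=2
(1, 4): arr[1]=15 > arr[4]=9
(1, 5): arr[1]=15 > arr[5]=13
(2, 3): arr[2]=6 > arr[3]=2

Total inversions: 9

The array has 9 inversion(s): (0,2), (0,3), (0,4), (0,5), (1,2), (1,3), (1,4), (1,5), (2,3). Each pair (i,j) satisfies i < j and arr[i] > arr[j].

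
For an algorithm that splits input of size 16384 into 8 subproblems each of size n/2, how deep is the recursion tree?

For divide and conquer with division factor 2:

Problem sizes at each level:
Level 0: 16384
Level 1: 8192
Level 2: 4096
Level 3: 2048
Level 4: 1024
Level 5: 512
Level 6: 256
Level 7: 128
Level 8: 64
Level 9: 32
Level 10: 16
Level 11: 8
Level 12: 4
Level 13: 2
Level 14: 1

The root is level 0 and the size-1 base case is level 14 (the tree spans levels 0 through 14, i.e. 15 levels counting the root), so the depth is the number of divisions: log_2(16384) = 14

The recursion tree depth is log_2(16384) = 14. At each level, the problem size is divided by 2, so it takes 14 divisions to reduce to a base case of size 1. The algorithm makes 8 recursive calls at each level.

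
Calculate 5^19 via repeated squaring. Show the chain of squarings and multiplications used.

Computing 5^19 by squaring (build up from 5^1; each line after the first costs one multiplication):

5^1 = 5
5^2 = (5^1)^2 = 5^2 = 25
5^4 = (5^2)^2 = 25^2 = 625
5^8 = (5^4)^2 = 625^2 = 390625
5^9 = 5 * 5^8 = 5 * 390625 = 1953125
5^18 = (5^9)^2 = 1953125^2 = 3814697265625
5^19 = 5 * 5^18 = 5 * 3814697265625 = 19073486328125

Result: 19073486328125
Multiplications needed: 6 (6 lines after 5^1)

5^19 = 19073486328125. Using exponentiation by squaring, this requires 6 multiplications. The key idea: if the exponent is even, square the half-power; if odd, multiply by the base once.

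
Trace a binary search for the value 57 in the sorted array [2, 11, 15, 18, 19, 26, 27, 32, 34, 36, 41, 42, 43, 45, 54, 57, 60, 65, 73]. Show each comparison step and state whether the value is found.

Binary search for 57 in [2, 11, 15, 18, 19, 26, 27, 32, 34, 36, 41, 42, 43, 45, 54, 57, 60, 65, 73]:

lo=0, hi=18, mid=9, arr[mid]=36 -> 36 < 57, search right half
lo=10, hi=18, mid=14, arr[mid]=54 -> 54 < 57, search right half
lo=15, hi=18, mid=16, arr[mid]=60 -> 60 > 57, search left half
lo=15, hi=15, mid=15, arr[mid]=57 -> Found target at index 15!

Binary search finds 57 at index 15 after 4 comparisons. The search repeatedly halves the search space by comparing with the middle element.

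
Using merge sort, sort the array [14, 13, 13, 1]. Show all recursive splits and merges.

Merge sort trace:

Split: [14, 13, 13, 1] -> [14, 13] and [13, 1]
  Split: [14, 13] -> [14] and [13]
  Merge: [14] + [13] -> [13, 14]
  Split: [13, 1] -> [13] and [1]
  Merge: [13] + [1] -> [1, 13]
Merge: [13, 14] + [1, 13] -> [1, 13, 13, 14]

Final sorted array: [1, 13, 13, 14]

The merge sort proceeds by recursively splitting the array and merging sorted halves.
After all merges, the sorted array is [1, 13, 13, 14].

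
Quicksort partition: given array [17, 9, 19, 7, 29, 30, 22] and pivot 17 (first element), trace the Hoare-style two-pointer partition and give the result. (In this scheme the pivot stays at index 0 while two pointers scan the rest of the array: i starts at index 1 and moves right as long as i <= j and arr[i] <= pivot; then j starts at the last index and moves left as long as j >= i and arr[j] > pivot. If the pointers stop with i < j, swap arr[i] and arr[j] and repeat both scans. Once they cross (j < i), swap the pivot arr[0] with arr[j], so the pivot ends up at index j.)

Hoare-style two-pointer partition with pivot = 17:

Initial array: [17, 9, 19, 7, 29, 30, 22]

Pointers start at i = 1, j = 6.
i stops at index 2 (arr[2]=19 > 17), j stops at index 3 (arr[3]=7 <= 17): swap arr[2] and arr[3], array becomes [17, 9, 7, 19, 29, 30, 22]
i ends at 3, j ends at 2: the pointers have crossed (j < i), so scanning stops.

Swap pivot arr[0] with arr[2] to place pivot at position 2: [7, 9, 17, 19, 29, 30, 22]
Pivot position: 2

After partitioning with pivot 17, the array becomes [7, 9, 17, 19, 29, 30, 22]. The pivot is placed at index 2. All elements to the left of the pivot are <= 17, and all elements to the right are > 17.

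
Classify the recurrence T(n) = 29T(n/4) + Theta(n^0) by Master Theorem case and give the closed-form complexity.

Master Theorem for T(n) = 29T(n/4) + O(n^0):

a = 29, b = 4, c = 0
log_b(a) = log_4(29) = 2.4290

Case 1: c = 0 < log_4(29) = 2.4290
T(n) = O(n^(log_4 29))

For T(n) = 29T(n/4) + O(n^0): log_4(29) = 2.4290. This is Case 1 of the Master Theorem (c < log_b(a), work dominated by leaves), giving O(n^(log_4 29)).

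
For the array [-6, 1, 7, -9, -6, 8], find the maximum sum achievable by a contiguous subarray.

Using Kadane's algorithm on [-6, 1, 7, -9, -6, 8]:

Scanning through the array:
Position 1 (value 1): max_ending_here = 1, max_so_far = 1
Position 2 (value 7): max_ending_here = 8, max_so_far = 8
Position 3 (value -9): max_ending_here = -1, max_so_far = 8
Position 4 (value -6): max_ending_here = -6, max_so_far = 8
Position 5 (value 8): max_ending_here = 8, max_so_far = 8

Maximum subarray: [1, 7]
Maximum sum: 8

The maximum subarray is [1, 7] with sum 8. This subarray runs from index 1 to index 2.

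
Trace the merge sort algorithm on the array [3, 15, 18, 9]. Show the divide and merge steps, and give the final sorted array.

Merge sort trace:

Split: [3, 15, 18, 9] -> [3, 15] and [18, 9]
  Split: [3, 15] -> [3] and [15]
  Merge: [3] + [15] -> [3, 15]
  Split: [18, 9] -> [18] and [9]
  Merge: [18] + [9] -> [9, 18]
Merge: [3, 15] + [9, 18] -> [3, 9, 15, 18]

Final sorted array: [3, 9, 15, 18]

The merge sort proceeds by recursively splitting the array and merging sorted halves.
After all merges, the sorted array is [3, 9, 15, 18].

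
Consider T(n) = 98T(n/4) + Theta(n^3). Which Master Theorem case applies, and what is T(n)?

Master Theorem for T(n) = 98T(n/4) + O(n^3):

a = 98, b = 4, c = 3
log_b(a) = log_4(98) = 3.3074

Case 1: c = 3 < log_4(98) = 3.3074
T(n) = O(n^(log_4 98))

For T(n) = 98T(n/4) + O(n^3): log_4(98) = 3.3074. This is Case 1 of the Master Theorem (c < log_b(a), work dominated by leaves), giving O(n^(log_4 98)).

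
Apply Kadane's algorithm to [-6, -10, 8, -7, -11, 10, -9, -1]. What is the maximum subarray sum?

Using Kadane's algorithm on [-6, -10, 8, -7, -11, 10, -9, -1]:

Scanning through the array:
Position 1 (value -10): max_ending_here = -10, max_so_far = -6
Position 2 (value 8): max_ending_here = 8, max_so_far = 8
Position 3 (value -7): max_ending_here = 1, max_so_far = 8
Position 4 (value -11): max_ending_here = -10, max_so_far = 8
Position 5 (value 10): max_ending_here = 10, max_so_far = 10
Position 6 (value -9): max_ending_here = 1, max_so_far = 10
Position 7 (value -1): max_ending_here = 0, max_so_far = 10

Maximum subarray: [10]
Maximum sum: 10

The maximum subarray is [10] with sum 10. This subarray runs from index 5 to index 5.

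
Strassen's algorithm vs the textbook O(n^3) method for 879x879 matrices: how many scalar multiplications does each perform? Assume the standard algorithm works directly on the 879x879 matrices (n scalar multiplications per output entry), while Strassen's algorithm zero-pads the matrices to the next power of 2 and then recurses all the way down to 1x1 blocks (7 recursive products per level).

Matrix multiplication for 879x879 matrices:

Strassen's algorithm requires power-of-2 dimensions. Pad 879x879 to 1024x1024 (next power of 2).

Standard algorithm: 879^3 = 679151439 multiplications
Strassen's algorithm: 7^(log2(1024)) = 7^10 = 282475249 multiplications
Savings: 679151439 - 282475249 = 396676190 multiplications

Standard: 679151439 multiplications (879^3). Strassen: 282475249 multiplications (7^10, after padding to 1024x1024). Strassen reduces 8 recursive multiplications to 7 at each level.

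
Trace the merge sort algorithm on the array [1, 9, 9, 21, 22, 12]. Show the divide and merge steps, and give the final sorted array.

Merge sort trace:

Split: [1, 9, 9, 21, 22, 12] -> [1, 9, 9] and [21, 22, 12]
  Split: [1, 9, 9] -> [1] and [9, 9]
    Split: [9, 9] -> [9] and [9]
    Merge: [9] + [9] -> [9, 9]
  Merge: [1] + [9, 9] -> [1, 9, 9]
  Split: [21, 22, 12] -> [21] and [22, 12]
    Split: [22, 12] -> [22] and [12]
    Merge: [22] + [12] -> [12, 22]
  Merge: [21] + [12, 22] -> [12, 21, 22]
Merge: [1, 9, 9] + [12, 21, 22] -> [1, 9, 9, 12, 21, 22]

Final sorted array: [1, 9, 9, 12, 21, 22]

The merge sort proceeds by recursively splitting the array and merging sorted halves.
After all merges, the sorted array is [1, 9, 9, 12, 21, 22].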